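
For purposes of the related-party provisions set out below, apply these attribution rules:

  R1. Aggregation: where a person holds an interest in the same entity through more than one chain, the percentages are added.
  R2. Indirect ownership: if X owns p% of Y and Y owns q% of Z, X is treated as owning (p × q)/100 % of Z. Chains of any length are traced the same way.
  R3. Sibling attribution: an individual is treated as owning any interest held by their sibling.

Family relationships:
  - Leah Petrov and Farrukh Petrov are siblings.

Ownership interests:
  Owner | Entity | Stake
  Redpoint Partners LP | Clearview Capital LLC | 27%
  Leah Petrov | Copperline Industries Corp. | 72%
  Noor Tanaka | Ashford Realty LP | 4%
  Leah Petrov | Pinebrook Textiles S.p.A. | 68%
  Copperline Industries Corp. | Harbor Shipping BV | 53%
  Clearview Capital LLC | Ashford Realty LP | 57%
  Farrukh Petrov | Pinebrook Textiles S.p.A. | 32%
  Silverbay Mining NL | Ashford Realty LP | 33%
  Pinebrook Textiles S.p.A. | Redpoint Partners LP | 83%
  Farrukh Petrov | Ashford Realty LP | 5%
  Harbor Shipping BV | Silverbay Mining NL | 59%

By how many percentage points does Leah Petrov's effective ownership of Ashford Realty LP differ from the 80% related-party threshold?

54.796548

By sibling attribution (R3), Leah Petrov is treated as also owning Farrukh Petrov's interest in Pinebrook Textiles S.p.A, giving 68% + 32% = 100%.
By sibling attribution (R3), Leah Petrov is treated as owning Farrukh Petrov's 5% interest in Ashford Realty LP.
Chain via Copperline Industries Corp. → Harbor Shipping BV → Silverbay Mining NL (R2): 72% × 53% × 59% × 33% = 7.429752% of Ashford Realty LP.
Chain via Pinebrook Textiles S.p.A. → Redpoint Partners LP → Clearview Capital LLC (R2): 100% × 83% × 27% × 57% = 12.7737% of Ashford Realty LP.
Direct interest in Ashford Realty LP: 5%.
Aggregating (R1): 7.429752% + 12.7737% + 5% = 25.203452%.
25.203452% falls short of the 80% threshold by 54.796548 percentage points.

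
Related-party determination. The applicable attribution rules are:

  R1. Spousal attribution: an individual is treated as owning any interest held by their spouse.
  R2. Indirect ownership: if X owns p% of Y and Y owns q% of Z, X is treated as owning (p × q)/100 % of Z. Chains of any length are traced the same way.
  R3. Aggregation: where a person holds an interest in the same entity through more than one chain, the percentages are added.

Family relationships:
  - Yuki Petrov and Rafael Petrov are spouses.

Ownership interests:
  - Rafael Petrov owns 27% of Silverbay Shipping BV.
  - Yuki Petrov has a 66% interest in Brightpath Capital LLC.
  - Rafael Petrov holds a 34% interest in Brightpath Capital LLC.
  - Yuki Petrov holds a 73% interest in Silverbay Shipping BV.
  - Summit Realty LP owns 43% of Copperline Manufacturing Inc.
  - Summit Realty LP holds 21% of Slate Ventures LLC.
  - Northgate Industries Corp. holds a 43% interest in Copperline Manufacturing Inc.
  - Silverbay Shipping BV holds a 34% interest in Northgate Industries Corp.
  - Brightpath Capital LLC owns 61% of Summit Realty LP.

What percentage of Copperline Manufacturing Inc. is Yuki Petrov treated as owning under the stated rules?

40.85%

By spousal attribution (R1), Yuki Petrov is treated as also owning Rafael Petrov's interest in Silverbay Shipping BV, giving 73% + 27% = 100%.
By spousal attribution (R1), Yuki Petrov is treated as also owning Rafael Petrov's interest in Brightpath Capital LLC, giving 66% + 34% = 100%.
Chain via Silverbay Shipping BV → Northgate Industries Corp. (R2): 100% × 34% × 43% = 14.62% of Copperline Manufacturing Inc.
Chain via Brightpath Capital LLC → Summit Realty LP (R2): 100% × 61% × 43% = 26.23% of Copperline Manufacturing Inc.
Aggregating (R3): 14.62% + 26.23% = 40.85%.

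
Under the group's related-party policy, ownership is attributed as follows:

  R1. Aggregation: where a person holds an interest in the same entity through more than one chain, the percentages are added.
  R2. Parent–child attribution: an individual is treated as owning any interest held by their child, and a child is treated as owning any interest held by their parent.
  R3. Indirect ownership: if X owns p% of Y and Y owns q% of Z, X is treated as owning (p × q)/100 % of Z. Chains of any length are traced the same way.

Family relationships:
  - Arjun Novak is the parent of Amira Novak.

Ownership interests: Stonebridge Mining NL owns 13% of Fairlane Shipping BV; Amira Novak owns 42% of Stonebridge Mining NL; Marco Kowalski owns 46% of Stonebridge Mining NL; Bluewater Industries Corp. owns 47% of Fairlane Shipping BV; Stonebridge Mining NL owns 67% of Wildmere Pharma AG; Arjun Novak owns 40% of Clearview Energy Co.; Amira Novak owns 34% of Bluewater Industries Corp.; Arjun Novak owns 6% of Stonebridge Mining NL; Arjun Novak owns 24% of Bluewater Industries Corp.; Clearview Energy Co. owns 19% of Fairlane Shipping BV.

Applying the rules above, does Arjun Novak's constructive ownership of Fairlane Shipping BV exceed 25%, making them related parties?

Yes

By parent–child attribution (R2), Arjun Novak is treated as also owning Amira Novak's interest in Stonebridge Mining NL, giving 6% + 42% = 48%.
By parent–child attribution (R2), Arjun Novak is treated as also owning Amira Novak's interest in Bluewater Industries Corp, giving 24% + 34% = 58%.
Chain via Stonebridge Mining NL (R3): 48% × 13% = 6.24% of Fairlane Shipping BV.
Chain via Bluewater Industries Corp. (R3): 58% × 47% = 27.26% of Fairlane Shipping BV.
Chain via Clearview Energy Co. (R3): 40% × 19% = 7.6% of Fairlane Shipping BV.
Aggregating (R1): 6.24% + 27.26% + 7.6% = 41.1%.
41.1% exceeds the 25% threshold, so Arjun is a related party to Fairlane Shipping BV.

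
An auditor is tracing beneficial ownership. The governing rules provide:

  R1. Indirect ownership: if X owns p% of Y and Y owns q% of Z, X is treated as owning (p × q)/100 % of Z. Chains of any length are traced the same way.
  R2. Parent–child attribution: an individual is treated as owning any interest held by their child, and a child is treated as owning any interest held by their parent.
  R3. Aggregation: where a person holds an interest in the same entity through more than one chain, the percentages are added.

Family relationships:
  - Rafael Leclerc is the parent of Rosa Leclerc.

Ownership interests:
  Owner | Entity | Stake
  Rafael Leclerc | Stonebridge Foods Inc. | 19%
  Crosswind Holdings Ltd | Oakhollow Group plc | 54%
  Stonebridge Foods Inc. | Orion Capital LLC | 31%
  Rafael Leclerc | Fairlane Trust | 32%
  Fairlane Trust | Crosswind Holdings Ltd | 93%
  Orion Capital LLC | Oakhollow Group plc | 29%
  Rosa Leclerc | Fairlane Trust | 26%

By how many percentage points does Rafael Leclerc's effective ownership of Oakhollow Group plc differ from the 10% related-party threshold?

20.8357

By parent–child attribution (R2), Rafael Leclerc is treated as also owning Rosa Leclerc's interest in Fairlane Trust, giving 32% + 26% = 58%.
Chain via Fairlane Trust → Crosswind Holdings Ltd (R1): 58% × 93% × 54% = 29.1276% of Oakhollow Group plc.
Chain via Stonebridge Foods Inc. → Orion Capital LLC (R1): 19% × 31% × 29% = 1.7081% of Oakhollow Group plc.
Aggregating (R3): 29.1276% + 1.7081% = 30.8357%.
30.8357% exceeds the 10% threshold by 20.8357 percentage points.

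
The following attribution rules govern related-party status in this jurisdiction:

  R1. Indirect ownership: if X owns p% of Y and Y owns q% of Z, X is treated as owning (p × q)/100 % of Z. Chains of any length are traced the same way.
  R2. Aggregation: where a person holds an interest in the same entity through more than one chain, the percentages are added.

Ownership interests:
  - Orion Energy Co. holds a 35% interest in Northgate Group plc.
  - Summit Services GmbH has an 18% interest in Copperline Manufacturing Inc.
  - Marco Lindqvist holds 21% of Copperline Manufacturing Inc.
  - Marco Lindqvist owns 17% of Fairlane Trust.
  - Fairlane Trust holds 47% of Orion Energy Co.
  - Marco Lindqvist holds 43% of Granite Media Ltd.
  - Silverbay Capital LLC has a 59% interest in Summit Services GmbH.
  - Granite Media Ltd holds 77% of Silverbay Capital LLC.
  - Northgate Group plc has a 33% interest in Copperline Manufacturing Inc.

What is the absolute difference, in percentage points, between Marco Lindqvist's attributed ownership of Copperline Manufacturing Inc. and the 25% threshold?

0.439127

Chain via Granite Media Ltd → Silverbay Capital LLC → Summit Services GmbH (R1): 43% × 77% × 59% × 18% = 3.516282% of Copperline Manufacturing Inc.
Chain via Fairlane Trust → Orion Energy Co. → Northgate Group plc (R1): 17% × 47% × 35% × 33% = 0.922845% of Copperline Manufacturing Inc.
Direct interest in Copperline Manufacturing Inc: 21%.
Aggregating (R2): 3.516282% + 0.922845% + 21% = 25.439127%.
25.439127% exceeds the 25% threshold by 0.439127 percentage points.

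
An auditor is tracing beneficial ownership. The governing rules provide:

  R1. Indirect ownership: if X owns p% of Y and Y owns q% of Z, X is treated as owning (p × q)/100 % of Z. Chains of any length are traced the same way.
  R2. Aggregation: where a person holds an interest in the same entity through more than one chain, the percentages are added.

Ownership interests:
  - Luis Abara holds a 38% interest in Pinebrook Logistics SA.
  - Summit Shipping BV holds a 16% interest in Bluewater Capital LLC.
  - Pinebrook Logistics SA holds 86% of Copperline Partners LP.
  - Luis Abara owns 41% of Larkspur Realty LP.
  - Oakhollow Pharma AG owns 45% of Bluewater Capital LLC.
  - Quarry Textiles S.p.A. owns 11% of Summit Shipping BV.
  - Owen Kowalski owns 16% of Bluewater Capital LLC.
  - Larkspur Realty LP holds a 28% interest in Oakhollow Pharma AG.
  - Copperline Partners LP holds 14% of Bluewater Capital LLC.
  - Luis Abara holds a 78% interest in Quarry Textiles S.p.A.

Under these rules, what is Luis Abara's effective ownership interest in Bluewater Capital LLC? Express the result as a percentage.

11.114%

Chain via Larkspur Realty LP → Oakhollow Pharma AG (R1): 41% × 28% × 45% = 5.166% of Bluewater Capital LLC.
Chain via Pinebrook Logistics SA → Copperline Partners LP (R1): 38% × 86% × 14% = 4.5752% of Bluewater Capital LLC.
Chain via Quarry Textiles S.p.A. → Summit Shipping BV (R1): 78% × 11% × 16% = 1.3728% of Bluewater Capital LLC.
Aggregating (R2): 5.166% + 4.5752% + 1.3728% = 11.114%.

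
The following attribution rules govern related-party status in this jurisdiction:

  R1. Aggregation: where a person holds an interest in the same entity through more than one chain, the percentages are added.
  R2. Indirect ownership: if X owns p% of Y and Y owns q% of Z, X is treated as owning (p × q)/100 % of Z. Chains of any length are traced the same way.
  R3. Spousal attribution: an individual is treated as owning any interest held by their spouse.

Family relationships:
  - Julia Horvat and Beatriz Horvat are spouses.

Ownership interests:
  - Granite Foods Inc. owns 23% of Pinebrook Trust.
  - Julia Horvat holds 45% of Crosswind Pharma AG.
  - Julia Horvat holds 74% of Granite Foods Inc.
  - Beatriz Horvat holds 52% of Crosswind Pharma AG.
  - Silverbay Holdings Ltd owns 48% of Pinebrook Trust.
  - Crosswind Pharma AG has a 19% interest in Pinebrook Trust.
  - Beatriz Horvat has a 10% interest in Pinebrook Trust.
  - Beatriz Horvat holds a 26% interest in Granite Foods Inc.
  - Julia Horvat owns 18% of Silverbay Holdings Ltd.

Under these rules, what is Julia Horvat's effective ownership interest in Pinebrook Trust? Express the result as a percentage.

By spousal attribution (R3), Julia Horvat is treated as also owning Beatriz Horvat's interest in Granite Foods Inc, giving 74% + 26% = 100%.
By spousal attribution (R3), Julia Horvat is treated as also owning Beatriz Horvat's interest in Crosswind Pharma AG, giving 45% + 52% = 97%.
By spousal attribution (R3), Julia Horvat is treated as owning Beatriz Horvat's 10% interest in Pinebrook Trust.
Chain via Silverbay Holdings Ltd (R2): 18% × 48% = 8.64% of Pinebrook Trust.
Chain via Granite Foods Inc. (R2): 100% × 23% = 23% of Pinebrook Trust.
Chain via Crosswind Pharma AG (R2): 97% × 19% = 18.43% of Pinebrook Trust.
Direct interest in Pinebrook Trust: 10%.
Aggregating (R1): 8.64% + 23% + 18.43% + 10% = 60.07%.

60.07%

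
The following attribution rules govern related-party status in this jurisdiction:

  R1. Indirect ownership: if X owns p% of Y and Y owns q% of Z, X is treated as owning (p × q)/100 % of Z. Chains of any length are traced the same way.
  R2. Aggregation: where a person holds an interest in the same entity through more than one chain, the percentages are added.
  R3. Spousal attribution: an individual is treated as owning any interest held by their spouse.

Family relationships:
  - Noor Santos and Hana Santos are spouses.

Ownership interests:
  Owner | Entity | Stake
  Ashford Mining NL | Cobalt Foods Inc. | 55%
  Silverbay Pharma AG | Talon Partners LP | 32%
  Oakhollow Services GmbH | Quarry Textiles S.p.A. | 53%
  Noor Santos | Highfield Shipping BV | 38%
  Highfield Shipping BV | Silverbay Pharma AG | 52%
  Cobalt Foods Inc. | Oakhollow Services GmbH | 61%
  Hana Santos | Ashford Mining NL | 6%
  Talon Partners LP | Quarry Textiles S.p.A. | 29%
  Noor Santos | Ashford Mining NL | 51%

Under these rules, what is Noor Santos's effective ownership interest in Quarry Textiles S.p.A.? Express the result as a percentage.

By spousal attribution (R3), Noor Santos is treated as also owning Hana Santos's interest in Ashford Mining NL, giving 51% + 6% = 57%.
Chain via Ashford Mining NL → Cobalt Foods Inc. → Oakhollow Services GmbH (R1): 57% × 55% × 61% × 53% = 10.135455% of Quarry Textiles S.p.A.
Chain via Highfield Shipping BV → Silverbay Pharma AG → Talon Partners LP (R1): 38% × 52% × 32% × 29% = 1.833728% of Quarry Textiles S.p.A.
Aggregating (R2): 10.135455% + 1.833728% = 11.969183%.

11.969183%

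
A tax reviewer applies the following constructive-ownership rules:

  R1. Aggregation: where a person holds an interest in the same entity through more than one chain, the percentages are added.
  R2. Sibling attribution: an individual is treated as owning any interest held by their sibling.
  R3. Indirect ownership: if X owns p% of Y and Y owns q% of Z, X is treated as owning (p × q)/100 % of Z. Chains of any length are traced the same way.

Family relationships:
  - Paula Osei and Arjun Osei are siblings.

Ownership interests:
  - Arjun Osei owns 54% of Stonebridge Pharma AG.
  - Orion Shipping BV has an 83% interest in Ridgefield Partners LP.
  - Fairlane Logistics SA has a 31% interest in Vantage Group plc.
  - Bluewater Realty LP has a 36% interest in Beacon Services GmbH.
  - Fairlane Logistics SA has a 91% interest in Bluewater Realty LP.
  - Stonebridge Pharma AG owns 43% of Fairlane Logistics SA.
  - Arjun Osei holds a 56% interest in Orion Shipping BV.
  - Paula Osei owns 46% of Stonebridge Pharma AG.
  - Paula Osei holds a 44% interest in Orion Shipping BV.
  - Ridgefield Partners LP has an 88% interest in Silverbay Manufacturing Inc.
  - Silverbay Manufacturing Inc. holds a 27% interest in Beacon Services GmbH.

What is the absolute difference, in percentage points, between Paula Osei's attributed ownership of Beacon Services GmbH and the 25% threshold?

By sibling attribution (R2), Paula Osei is treated as also owning Arjun Osei's interest in Stonebridge Pharma AG, giving 46% + 54% = 100%.
By sibling attribution (R2), Paula Osei is treated as also owning Arjun Osei's interest in Orion Shipping BV, giving 44% + 56% = 100%.
Chain via Stonebridge Pharma AG → Fairlane Logistics SA → Bluewater Realty LP (R3): 100% × 43% × 91% × 36% = 14.0868% of Beacon Services GmbH.
Chain via Orion Shipping BV → Ridgefield Partners LP → Silverbay Manufacturing Inc. (R3): 100% × 83% × 88% × 27% = 19.7208% of Beacon Services GmbH.
Aggregating (R1): 14.0868% + 19.7208% = 33.8076%.
33.8076% exceeds the 25% threshold by 8.8076 percentage points.

8.8076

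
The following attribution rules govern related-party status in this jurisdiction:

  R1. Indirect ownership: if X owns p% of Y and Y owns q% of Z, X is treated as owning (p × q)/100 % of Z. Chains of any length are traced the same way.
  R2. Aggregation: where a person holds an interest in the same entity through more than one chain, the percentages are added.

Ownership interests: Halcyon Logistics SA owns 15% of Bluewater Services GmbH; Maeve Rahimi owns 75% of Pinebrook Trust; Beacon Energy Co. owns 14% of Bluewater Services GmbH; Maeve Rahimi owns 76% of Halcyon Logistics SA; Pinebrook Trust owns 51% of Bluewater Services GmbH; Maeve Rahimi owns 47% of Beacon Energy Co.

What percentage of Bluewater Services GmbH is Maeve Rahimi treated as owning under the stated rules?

Chain via Beacon Energy Co. (R1): 47% × 14% = 6.58% of Bluewater Services GmbH.
Chain via Pinebrook Trust (R1): 75% × 51% = 38.25% of Bluewater Services GmbH.
Chain via Halcyon Logistics SA (R1): 76% × 15% = 11.4% of Bluewater Services GmbH.
Aggregating (R2): 6.58% + 38.25% + 11.4% = 56.23%.

56.23%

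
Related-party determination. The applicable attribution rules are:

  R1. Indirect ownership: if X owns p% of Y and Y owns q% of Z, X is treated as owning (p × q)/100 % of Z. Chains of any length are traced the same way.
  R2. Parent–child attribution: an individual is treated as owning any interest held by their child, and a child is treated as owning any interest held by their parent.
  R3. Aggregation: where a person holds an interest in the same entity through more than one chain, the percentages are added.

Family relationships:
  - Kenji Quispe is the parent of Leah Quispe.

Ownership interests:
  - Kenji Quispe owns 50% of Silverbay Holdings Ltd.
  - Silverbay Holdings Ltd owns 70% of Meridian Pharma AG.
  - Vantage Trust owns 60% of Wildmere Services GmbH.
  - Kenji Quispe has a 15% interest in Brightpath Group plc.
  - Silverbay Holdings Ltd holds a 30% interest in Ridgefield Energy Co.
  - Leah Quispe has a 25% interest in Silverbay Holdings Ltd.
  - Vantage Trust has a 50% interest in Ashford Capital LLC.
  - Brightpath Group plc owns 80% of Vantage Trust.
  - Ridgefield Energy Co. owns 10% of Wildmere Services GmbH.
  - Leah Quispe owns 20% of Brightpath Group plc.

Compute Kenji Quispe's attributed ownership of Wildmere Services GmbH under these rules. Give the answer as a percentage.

By parent–child attribution (R2), Kenji Quispe is treated as also owning Leah Quispe's interest in Silverbay Holdings Ltd, giving 50% + 25% = 75%.
By parent–child attribution (R2), Kenji Quispe is treated as also owning Leah Quispe's interest in Brightpath Group plc, giving 15% + 20% = 35%.
Chain via Silverbay Holdings Ltd → Ridgefield Energy Co. (R1): 75% × 30% × 10% = 2.25% of Wildmere Services GmbH.
Chain via Brightpath Group plc → Vantage Trust (R1): 35% × 80% × 60% = 16.8% of Wildmere Services GmbH.
Aggregating (R3): 2.25% + 16.8% = 19.05%.

19.05%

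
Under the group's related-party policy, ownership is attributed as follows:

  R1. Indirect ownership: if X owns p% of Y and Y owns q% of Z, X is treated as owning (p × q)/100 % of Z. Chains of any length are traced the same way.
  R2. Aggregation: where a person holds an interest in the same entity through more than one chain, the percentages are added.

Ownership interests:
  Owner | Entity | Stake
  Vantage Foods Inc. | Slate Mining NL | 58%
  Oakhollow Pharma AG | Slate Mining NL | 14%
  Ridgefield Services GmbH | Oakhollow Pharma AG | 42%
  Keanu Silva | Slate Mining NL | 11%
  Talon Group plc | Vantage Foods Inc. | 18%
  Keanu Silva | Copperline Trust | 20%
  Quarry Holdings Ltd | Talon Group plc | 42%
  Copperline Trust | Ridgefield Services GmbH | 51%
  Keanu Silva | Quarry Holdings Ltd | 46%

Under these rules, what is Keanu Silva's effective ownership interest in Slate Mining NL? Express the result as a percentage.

13.616768%

Chain via Quarry Holdings Ltd → Talon Group plc → Vantage Foods Inc. (R1): 46% × 42% × 18% × 58% = 2.017008% of Slate Mining NL.
Chain via Copperline Trust → Ridgefield Services GmbH → Oakhollow Pharma AG (R1): 20% × 51% × 42% × 14% = 0.59976% of Slate Mining NL.
Direct interest in Slate Mining NL: 11%.
Aggregating (R2): 2.017008% + 0.59976% + 11% = 13.616768%.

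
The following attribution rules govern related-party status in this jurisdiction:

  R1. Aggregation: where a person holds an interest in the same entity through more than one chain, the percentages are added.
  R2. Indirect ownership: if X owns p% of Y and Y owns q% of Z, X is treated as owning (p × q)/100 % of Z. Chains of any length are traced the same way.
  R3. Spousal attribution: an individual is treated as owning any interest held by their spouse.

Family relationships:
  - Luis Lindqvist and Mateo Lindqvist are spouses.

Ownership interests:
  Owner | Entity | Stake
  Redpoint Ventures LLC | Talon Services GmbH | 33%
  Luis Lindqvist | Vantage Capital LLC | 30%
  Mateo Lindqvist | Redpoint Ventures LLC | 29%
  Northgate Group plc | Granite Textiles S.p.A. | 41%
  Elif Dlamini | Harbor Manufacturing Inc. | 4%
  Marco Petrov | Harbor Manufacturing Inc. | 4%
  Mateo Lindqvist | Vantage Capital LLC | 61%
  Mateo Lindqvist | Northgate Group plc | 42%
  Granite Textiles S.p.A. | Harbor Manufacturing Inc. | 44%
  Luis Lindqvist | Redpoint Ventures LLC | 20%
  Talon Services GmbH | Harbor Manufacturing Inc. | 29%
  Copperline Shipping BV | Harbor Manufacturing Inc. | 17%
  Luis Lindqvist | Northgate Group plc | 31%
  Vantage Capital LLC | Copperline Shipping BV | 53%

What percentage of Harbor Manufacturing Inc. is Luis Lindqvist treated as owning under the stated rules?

By spousal attribution (R3), Luis Lindqvist is treated as also owning Mateo Lindqvist's interest in Northgate Group plc, giving 31% + 42% = 73%.
By spousal attribution (R3), Luis Lindqvist is treated as also owning Mateo Lindqvist's interest in Vantage Capital LLC, giving 30% + 61% = 91%.
By spousal attribution (R3), Luis Lindqvist is treated as also owning Mateo Lindqvist's interest in Redpoint Ventures LLC, giving 20% + 29% = 49%.
Chain via Northgate Group plc → Granite Textiles S.p.A. (R2): 73% × 41% × 44% = 13.1692% of Harbor Manufacturing Inc.
Chain via Vantage Capital LLC → Copperline Shipping BV (R2): 91% × 53% × 17% = 8.1991% of Harbor Manufacturing Inc.
Chain via Redpoint Ventures LLC → Talon Services GmbH (R2): 49% × 33% × 29% = 4.6893% of Harbor Manufacturing Inc.
Aggregating (R1): 13.1692% + 8.1991% + 4.6893% = 26.0576%.

26.0576%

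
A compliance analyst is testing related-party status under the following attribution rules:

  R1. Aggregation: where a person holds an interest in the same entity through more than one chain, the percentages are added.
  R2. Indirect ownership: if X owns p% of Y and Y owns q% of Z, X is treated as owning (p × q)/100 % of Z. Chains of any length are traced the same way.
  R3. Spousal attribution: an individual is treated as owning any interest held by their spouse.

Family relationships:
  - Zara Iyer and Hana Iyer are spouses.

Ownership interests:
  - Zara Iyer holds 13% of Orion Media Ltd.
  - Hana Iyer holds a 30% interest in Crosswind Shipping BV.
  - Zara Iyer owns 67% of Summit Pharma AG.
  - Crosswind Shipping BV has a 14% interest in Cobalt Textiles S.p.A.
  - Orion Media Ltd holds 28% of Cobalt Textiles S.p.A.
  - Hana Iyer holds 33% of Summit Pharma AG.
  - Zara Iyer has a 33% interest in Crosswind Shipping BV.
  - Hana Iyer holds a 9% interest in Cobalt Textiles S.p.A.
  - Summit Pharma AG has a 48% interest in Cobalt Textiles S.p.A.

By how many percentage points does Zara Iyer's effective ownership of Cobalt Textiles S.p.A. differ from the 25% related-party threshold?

By spousal attribution (R3), Zara Iyer is treated as also owning Hana Iyer's interest in Crosswind Shipping BV, giving 33% + 30% = 63%.
By spousal attribution (R3), Zara Iyer is treated as also owning Hana Iyer's interest in Summit Pharma AG, giving 67% + 33% = 100%.
By spousal attribution (R3), Zara Iyer is treated as owning Hana Iyer's 9% interest in Cobalt Textiles S.p.A.
Chain via Crosswind Shipping BV (R2): 63% × 14% = 8.82% of Cobalt Textiles S.p.A.
Chain via Summit Pharma AG (R2): 100% × 48% = 48% of Cobalt Textiles S.p.A.
Chain via Orion Media Ltd (R2): 13% × 28% = 3.64% of Cobalt Textiles S.p.A.
Direct interest in Cobalt Textiles S.p.A: 9%.
Aggregating (R1): 8.82% + 48% + 3.64% + 9% = 69.46%.
69.46% exceeds the 25% threshold by 44.46 percentage points.

44.46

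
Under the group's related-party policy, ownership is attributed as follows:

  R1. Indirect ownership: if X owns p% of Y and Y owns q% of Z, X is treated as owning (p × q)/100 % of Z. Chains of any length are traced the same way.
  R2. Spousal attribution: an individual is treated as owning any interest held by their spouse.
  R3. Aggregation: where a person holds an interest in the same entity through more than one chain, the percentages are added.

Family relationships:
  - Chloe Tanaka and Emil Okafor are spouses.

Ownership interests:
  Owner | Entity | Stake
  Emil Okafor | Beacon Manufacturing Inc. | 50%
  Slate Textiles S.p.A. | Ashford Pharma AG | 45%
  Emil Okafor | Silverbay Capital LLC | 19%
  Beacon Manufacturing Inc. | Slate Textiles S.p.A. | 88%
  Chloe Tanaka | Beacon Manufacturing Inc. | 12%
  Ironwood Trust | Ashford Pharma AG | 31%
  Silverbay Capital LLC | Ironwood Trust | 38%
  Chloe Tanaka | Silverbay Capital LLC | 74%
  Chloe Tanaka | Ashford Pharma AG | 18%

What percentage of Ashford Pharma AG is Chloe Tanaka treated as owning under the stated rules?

By spousal attribution (R2), Chloe Tanaka is treated as also owning Emil Okafor's interest in Beacon Manufacturing Inc, giving 12% + 50% = 62%.
By spousal attribution (R2), Chloe Tanaka is treated as also owning Emil Okafor's interest in Silverbay Capital LLC, giving 74% + 19% = 93%.
Chain via Beacon Manufacturing Inc. → Slate Textiles S.p.A. (R1): 62% × 88% × 45% = 24.552% of Ashford Pharma AG.
Chain via Silverbay Capital LLC → Ironwood Trust (R1): 93% × 38% × 31% = 10.9554% of Ashford Pharma AG.
Direct interest in Ashford Pharma AG: 18%.
Aggregating (R3): 24.552% + 10.9554% + 18% = 53.5074%.

53.5074%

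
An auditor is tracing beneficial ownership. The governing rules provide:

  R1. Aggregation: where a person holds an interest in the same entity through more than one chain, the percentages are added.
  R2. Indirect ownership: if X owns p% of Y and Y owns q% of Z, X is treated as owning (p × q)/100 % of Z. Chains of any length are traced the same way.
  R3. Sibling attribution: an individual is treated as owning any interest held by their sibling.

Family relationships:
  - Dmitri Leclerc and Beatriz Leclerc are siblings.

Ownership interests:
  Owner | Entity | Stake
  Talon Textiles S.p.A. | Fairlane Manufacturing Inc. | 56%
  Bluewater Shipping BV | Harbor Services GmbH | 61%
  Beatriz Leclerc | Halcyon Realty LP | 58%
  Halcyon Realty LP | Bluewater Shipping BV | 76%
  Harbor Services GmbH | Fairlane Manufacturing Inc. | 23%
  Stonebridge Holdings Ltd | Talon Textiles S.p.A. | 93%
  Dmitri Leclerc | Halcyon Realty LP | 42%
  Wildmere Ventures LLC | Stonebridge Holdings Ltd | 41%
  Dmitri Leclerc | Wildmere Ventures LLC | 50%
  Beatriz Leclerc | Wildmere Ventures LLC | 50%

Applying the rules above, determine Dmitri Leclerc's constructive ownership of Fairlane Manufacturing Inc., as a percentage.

32.0156%

By sibling attribution (R3), Dmitri Leclerc is treated as also owning Beatriz Leclerc's interest in Wildmere Ventures LLC, giving 50% + 50% = 100%.
By sibling attribution (R3), Dmitri Leclerc is treated as also owning Beatriz Leclerc's interest in Halcyon Realty LP, giving 42% + 58% = 100%.
Chain via Wildmere Ventures LLC → Stonebridge Holdings Ltd → Talon Textiles S.p.A. (R2): 100% × 41% × 93% × 56% = 21.3528% of Fairlane Manufacturing Inc.
Chain via Halcyon Realty LP → Bluewater Shipping BV → Harbor Services GmbH (R2): 100% × 76% × 61% × 23% = 10.6628% of Fairlane Manufacturing Inc.
Aggregating (R1): 21.3528% + 10.6628% = 32.0156%.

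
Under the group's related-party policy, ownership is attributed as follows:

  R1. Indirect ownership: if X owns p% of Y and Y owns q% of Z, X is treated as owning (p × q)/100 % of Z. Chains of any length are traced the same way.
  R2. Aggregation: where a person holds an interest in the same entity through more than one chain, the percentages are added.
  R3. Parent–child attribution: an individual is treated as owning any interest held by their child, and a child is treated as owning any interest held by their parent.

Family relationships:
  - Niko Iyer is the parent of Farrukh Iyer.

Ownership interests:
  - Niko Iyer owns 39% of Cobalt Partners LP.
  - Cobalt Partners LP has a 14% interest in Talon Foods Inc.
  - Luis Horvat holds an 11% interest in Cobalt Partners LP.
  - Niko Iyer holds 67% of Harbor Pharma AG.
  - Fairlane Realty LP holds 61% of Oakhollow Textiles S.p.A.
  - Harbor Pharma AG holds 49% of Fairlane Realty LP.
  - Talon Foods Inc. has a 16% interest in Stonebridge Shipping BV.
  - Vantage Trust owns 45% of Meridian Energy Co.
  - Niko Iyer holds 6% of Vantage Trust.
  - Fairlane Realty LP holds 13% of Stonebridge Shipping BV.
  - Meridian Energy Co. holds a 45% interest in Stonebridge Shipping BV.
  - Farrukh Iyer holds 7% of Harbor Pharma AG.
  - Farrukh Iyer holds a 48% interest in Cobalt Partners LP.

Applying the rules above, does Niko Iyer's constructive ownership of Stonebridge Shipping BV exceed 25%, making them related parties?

No

By parent–child attribution (R3), Niko Iyer is treated as also owning Farrukh Iyer's interest in Cobalt Partners LP, giving 39% + 48% = 87%.
By parent–child attribution (R3), Niko Iyer is treated as also owning Farrukh Iyer's interest in Harbor Pharma AG, giving 67% + 7% = 74%.
Chain via Vantage Trust → Meridian Energy Co. (R1): 6% × 45% × 45% = 1.215% of Stonebridge Shipping BV.
Chain via Cobalt Partners LP → Talon Foods Inc. (R1): 87% × 14% × 16% = 1.9488% of Stonebridge Shipping BV.
Chain via Harbor Pharma AG → Fairlane Realty LP (R1): 74% × 49% × 13% = 4.7138% of Stonebridge Shipping BV.
Aggregating (R2): 1.215% + 1.9488% + 4.7138% = 7.8776%.
7.8776% does not exceed the 25% threshold, so Niko is not a related party to Stonebridge Shipping BV.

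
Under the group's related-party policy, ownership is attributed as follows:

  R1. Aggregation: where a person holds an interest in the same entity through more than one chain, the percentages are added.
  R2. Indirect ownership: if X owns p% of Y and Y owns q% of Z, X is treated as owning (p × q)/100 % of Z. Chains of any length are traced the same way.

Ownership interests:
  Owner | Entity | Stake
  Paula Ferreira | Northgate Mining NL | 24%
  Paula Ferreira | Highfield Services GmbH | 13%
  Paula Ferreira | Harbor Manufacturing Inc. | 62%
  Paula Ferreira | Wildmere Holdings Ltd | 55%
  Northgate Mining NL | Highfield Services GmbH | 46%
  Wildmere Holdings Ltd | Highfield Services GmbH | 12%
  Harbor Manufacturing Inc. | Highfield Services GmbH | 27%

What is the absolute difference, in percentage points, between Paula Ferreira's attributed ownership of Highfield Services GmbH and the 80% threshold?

32.62

Chain via Northgate Mining NL (R2): 24% × 46% = 11.04% of Highfield Services GmbH.
Chain via Wildmere Holdings Ltd (R2): 55% × 12% = 6.6% of Highfield Services GmbH.
Chain via Harbor Manufacturing Inc. (R2): 62% × 27% = 16.74% of Highfield Services GmbH.
Direct interest in Highfield Services GmbH: 13%.
Aggregating (R1): 11.04% + 6.6% + 16.74% + 13% = 47.38%.
47.38% falls short of the 80% threshold by 32.62 percentage points.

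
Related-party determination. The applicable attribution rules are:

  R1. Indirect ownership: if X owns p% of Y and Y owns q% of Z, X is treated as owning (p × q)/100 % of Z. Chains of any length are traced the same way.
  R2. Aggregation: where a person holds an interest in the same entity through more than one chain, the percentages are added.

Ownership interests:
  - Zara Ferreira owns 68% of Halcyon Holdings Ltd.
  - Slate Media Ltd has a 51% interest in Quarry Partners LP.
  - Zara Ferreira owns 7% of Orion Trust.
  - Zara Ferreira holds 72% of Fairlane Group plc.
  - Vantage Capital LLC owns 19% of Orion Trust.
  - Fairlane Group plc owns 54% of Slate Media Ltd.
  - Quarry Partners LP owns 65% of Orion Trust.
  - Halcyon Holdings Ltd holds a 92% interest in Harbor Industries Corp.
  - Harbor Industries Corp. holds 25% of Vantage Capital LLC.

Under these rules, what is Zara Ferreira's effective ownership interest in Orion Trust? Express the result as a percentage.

Chain via Fairlane Group plc → Slate Media Ltd → Quarry Partners LP (R1): 72% × 54% × 51% × 65% = 12.88872% of Orion Trust.
Chain via Halcyon Holdings Ltd → Harbor Industries Corp. → Vantage Capital LLC (R1): 68% × 92% × 25% × 19% = 2.9716% of Orion Trust.
Direct interest in Orion Trust: 7%.
Aggregating (R2): 12.88872% + 2.9716% + 7% = 22.86032%.

22.86032%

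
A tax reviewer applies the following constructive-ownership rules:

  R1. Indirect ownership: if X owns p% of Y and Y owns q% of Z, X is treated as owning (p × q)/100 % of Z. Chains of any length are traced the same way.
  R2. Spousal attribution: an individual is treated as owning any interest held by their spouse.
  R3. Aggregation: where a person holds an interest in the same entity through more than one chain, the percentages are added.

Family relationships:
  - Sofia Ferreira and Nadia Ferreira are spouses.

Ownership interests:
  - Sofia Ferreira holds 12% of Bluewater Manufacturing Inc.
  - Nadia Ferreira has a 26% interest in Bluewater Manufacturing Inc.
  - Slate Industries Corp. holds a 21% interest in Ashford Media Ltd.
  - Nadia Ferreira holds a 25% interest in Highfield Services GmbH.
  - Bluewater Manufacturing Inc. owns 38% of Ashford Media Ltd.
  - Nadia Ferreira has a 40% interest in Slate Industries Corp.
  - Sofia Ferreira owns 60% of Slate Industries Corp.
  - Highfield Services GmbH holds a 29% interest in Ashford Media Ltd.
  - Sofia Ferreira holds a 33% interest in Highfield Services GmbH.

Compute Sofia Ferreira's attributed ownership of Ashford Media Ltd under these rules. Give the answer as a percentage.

By spousal attribution (R2), Sofia Ferreira is treated as also owning Nadia Ferreira's interest in Slate Industries Corp, giving 60% + 40% = 100%.
By spousal attribution (R2), Sofia Ferreira is treated as also owning Nadia Ferreira's interest in Highfield Services GmbH, giving 33% + 25% = 58%.
By spousal attribution (R2), Sofia Ferreira is treated as also owning Nadia Ferreira's interest in Bluewater Manufacturing Inc, giving 12% + 26% = 38%.
Chain via Slate Industries Corp. (R1): 100% × 21% = 21% of Ashford Media Ltd.
Chain via Highfield Services GmbH (R1): 58% × 29% = 16.82% of Ashford Media Ltd.
Chain via Bluewater Manufacturing Inc. (R1): 38% × 38% = 14.44% of Ashford Media Ltd.
Aggregating (R3): 21% + 16.82% + 14.44% = 52.26%.

52.26%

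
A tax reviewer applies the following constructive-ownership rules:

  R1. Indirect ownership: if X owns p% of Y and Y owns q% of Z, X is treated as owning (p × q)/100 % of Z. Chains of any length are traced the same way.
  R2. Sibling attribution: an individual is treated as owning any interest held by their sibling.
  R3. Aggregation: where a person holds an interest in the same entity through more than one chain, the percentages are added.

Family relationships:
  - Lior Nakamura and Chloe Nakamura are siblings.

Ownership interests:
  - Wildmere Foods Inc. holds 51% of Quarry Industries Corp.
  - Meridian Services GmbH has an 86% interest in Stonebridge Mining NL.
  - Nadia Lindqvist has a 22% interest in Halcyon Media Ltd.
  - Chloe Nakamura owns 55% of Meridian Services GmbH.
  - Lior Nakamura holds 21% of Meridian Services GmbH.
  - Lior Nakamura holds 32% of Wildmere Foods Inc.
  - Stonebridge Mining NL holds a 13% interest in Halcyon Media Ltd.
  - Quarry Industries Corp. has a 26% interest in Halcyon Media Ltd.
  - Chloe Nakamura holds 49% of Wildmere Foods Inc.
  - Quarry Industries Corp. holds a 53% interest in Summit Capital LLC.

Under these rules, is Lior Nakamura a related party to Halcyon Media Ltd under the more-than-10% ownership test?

Yes

By sibling attribution (R2), Lior Nakamura is treated as also owning Chloe Nakamura's interest in Meridian Services GmbH, giving 21% + 55% = 76%.
By sibling attribution (R2), Lior Nakamura is treated as also owning Chloe Nakamura's interest in Wildmere Foods Inc, giving 32% + 49% = 81%.
Chain via Meridian Services GmbH → Stonebridge Mining NL (R1): 76% × 86% × 13% = 8.4968% of Halcyon Media Ltd.
Chain via Wildmere Foods Inc. → Quarry Industries Corp. (R1): 81% × 51% × 26% = 10.7406% of Halcyon Media Ltd.
Aggregating (R3): 8.4968% + 10.7406% = 19.2374%.
19.2374% exceeds the 10% threshold, so Lior is a related party to Halcyon Media Ltd.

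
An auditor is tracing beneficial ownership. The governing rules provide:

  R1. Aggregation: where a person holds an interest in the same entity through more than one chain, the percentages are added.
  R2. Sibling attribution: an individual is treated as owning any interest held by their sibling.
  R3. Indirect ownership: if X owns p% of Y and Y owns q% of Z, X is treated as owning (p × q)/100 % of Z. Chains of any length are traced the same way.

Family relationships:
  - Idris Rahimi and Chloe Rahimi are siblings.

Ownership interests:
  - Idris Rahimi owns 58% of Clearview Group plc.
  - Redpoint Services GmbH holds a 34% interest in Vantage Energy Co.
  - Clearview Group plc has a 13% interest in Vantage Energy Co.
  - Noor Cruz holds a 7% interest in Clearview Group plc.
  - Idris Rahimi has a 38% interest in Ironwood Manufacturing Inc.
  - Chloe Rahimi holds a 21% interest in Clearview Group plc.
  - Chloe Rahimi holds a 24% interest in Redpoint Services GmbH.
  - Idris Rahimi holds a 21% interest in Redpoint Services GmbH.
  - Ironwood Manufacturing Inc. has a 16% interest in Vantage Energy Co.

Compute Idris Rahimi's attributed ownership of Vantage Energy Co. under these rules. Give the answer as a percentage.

By sibling attribution (R2), Idris Rahimi is treated as also owning Chloe Rahimi's interest in Clearview Group plc, giving 58% + 21% = 79%.
By sibling attribution (R2), Idris Rahimi is treated as also owning Chloe Rahimi's interest in Redpoint Services GmbH, giving 21% + 24% = 45%.
Chain via Ironwood Manufacturing Inc. (R3): 38% × 16% = 6.08% of Vantage Energy Co.
Chain via Clearview Group plc (R3): 79% × 13% = 10.27% of Vantage Energy Co.
Chain via Redpoint Services GmbH (R3): 45% × 34% = 15.3% of Vantage Energy Co.
Aggregating (R1): 6.08% + 10.27% + 15.3% = 31.65%.

31.65%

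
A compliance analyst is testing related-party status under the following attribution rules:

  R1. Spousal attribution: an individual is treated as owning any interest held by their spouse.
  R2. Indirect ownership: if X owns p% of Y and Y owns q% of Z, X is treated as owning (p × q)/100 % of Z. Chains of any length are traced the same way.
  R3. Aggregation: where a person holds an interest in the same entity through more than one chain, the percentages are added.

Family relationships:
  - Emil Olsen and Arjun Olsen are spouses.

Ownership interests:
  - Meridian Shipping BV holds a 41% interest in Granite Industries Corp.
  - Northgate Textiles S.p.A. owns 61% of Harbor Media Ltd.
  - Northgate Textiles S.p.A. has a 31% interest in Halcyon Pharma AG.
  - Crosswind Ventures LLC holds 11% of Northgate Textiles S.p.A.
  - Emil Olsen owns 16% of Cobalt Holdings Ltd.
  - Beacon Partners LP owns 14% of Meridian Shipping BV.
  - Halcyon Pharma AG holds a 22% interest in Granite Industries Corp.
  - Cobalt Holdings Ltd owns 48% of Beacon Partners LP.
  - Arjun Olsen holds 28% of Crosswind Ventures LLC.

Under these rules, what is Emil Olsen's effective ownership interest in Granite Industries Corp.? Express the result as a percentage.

0.650888%

By spousal attribution (R1), Emil Olsen is treated as owning Arjun Olsen's 28% interest in Crosswind Ventures LLC.
Chain via Cobalt Holdings Ltd → Beacon Partners LP → Meridian Shipping BV (R2): 16% × 48% × 14% × 41% = 0.440832% of Granite Industries Corp.
Chain via Crosswind Ventures LLC → Northgate Textiles S.p.A. → Halcyon Pharma AG (R2): 28% × 11% × 31% × 22% = 0.210056% of Granite Industries Corp.
Aggregating (R3): 0.440832% + 0.210056% = 0.650888%.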